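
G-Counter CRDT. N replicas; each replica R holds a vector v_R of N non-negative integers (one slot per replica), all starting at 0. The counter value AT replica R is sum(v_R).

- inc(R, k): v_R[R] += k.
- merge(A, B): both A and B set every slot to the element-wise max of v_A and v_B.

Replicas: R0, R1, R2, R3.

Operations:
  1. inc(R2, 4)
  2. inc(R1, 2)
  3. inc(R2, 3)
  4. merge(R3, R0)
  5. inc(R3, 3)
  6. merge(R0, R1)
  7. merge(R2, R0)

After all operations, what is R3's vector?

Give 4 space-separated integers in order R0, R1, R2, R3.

Answer: 0 0 0 3

Derivation:
Op 1: inc R2 by 4 -> R2=(0,0,4,0) value=4
Op 2: inc R1 by 2 -> R1=(0,2,0,0) value=2
Op 3: inc R2 by 3 -> R2=(0,0,7,0) value=7
Op 4: merge R3<->R0 -> R3=(0,0,0,0) R0=(0,0,0,0)
Op 5: inc R3 by 3 -> R3=(0,0,0,3) value=3
Op 6: merge R0<->R1 -> R0=(0,2,0,0) R1=(0,2,0,0)
Op 7: merge R2<->R0 -> R2=(0,2,7,0) R0=(0,2,7,0)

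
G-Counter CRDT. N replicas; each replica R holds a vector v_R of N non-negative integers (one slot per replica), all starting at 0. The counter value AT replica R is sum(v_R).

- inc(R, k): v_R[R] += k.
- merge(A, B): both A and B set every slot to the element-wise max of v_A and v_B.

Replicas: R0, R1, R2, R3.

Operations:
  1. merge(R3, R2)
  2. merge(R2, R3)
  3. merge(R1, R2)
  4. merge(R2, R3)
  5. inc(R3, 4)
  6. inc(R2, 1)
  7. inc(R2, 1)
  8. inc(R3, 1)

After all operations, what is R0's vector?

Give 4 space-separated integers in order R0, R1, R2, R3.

Answer: 0 0 0 0

Derivation:
Op 1: merge R3<->R2 -> R3=(0,0,0,0) R2=(0,0,0,0)
Op 2: merge R2<->R3 -> R2=(0,0,0,0) R3=(0,0,0,0)
Op 3: merge R1<->R2 -> R1=(0,0,0,0) R2=(0,0,0,0)
Op 4: merge R2<->R3 -> R2=(0,0,0,0) R3=(0,0,0,0)
Op 5: inc R3 by 4 -> R3=(0,0,0,4) value=4
Op 6: inc R2 by 1 -> R2=(0,0,1,0) value=1
Op 7: inc R2 by 1 -> R2=(0,0,2,0) value=2
Op 8: inc R3 by 1 -> R3=(0,0,0,5) value=5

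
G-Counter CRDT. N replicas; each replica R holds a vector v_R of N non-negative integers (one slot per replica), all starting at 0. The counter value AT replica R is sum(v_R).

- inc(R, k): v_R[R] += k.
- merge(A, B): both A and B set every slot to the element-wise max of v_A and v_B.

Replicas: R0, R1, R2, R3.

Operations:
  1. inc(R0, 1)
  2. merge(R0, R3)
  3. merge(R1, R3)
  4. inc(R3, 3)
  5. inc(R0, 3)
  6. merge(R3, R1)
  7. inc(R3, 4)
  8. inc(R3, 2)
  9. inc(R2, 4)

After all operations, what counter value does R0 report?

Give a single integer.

Op 1: inc R0 by 1 -> R0=(1,0,0,0) value=1
Op 2: merge R0<->R3 -> R0=(1,0,0,0) R3=(1,0,0,0)
Op 3: merge R1<->R3 -> R1=(1,0,0,0) R3=(1,0,0,0)
Op 4: inc R3 by 3 -> R3=(1,0,0,3) value=4
Op 5: inc R0 by 3 -> R0=(4,0,0,0) value=4
Op 6: merge R3<->R1 -> R3=(1,0,0,3) R1=(1,0,0,3)
Op 7: inc R3 by 4 -> R3=(1,0,0,7) value=8
Op 8: inc R3 by 2 -> R3=(1,0,0,9) value=10
Op 9: inc R2 by 4 -> R2=(0,0,4,0) value=4

Answer: 4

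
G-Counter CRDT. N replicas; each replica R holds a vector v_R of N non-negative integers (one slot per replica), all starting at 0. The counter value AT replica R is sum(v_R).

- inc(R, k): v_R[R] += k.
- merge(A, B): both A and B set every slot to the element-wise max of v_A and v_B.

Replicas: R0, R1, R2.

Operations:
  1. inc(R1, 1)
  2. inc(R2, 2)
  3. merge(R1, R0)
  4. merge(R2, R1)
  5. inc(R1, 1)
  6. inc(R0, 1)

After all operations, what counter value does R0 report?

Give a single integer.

Answer: 2

Derivation:
Op 1: inc R1 by 1 -> R1=(0,1,0) value=1
Op 2: inc R2 by 2 -> R2=(0,0,2) value=2
Op 3: merge R1<->R0 -> R1=(0,1,0) R0=(0,1,0)
Op 4: merge R2<->R1 -> R2=(0,1,2) R1=(0,1,2)
Op 5: inc R1 by 1 -> R1=(0,2,2) value=4
Op 6: inc R0 by 1 -> R0=(1,1,0) value=2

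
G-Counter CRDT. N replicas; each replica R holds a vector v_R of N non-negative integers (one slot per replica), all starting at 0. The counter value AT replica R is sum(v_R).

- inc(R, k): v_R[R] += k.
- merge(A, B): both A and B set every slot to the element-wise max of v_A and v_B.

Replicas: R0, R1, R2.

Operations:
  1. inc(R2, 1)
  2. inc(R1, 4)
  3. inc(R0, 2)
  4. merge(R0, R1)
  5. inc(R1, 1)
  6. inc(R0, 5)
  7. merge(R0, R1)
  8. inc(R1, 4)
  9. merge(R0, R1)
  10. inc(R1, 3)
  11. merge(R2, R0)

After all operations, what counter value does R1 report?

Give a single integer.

Op 1: inc R2 by 1 -> R2=(0,0,1) value=1
Op 2: inc R1 by 4 -> R1=(0,4,0) value=4
Op 3: inc R0 by 2 -> R0=(2,0,0) value=2
Op 4: merge R0<->R1 -> R0=(2,4,0) R1=(2,4,0)
Op 5: inc R1 by 1 -> R1=(2,5,0) value=7
Op 6: inc R0 by 5 -> R0=(7,4,0) value=11
Op 7: merge R0<->R1 -> R0=(7,5,0) R1=(7,5,0)
Op 8: inc R1 by 4 -> R1=(7,9,0) value=16
Op 9: merge R0<->R1 -> R0=(7,9,0) R1=(7,9,0)
Op 10: inc R1 by 3 -> R1=(7,12,0) value=19
Op 11: merge R2<->R0 -> R2=(7,9,1) R0=(7,9,1)

Answer: 19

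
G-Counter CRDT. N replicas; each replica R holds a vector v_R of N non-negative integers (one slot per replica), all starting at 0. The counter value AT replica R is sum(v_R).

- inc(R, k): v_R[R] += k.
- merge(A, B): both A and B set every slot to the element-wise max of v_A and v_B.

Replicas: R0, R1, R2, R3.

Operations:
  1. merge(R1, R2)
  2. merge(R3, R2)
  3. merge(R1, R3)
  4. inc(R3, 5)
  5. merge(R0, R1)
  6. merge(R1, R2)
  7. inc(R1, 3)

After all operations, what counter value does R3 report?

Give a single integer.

Op 1: merge R1<->R2 -> R1=(0,0,0,0) R2=(0,0,0,0)
Op 2: merge R3<->R2 -> R3=(0,0,0,0) R2=(0,0,0,0)
Op 3: merge R1<->R3 -> R1=(0,0,0,0) R3=(0,0,0,0)
Op 4: inc R3 by 5 -> R3=(0,0,0,5) value=5
Op 5: merge R0<->R1 -> R0=(0,0,0,0) R1=(0,0,0,0)
Op 6: merge R1<->R2 -> R1=(0,0,0,0) R2=(0,0,0,0)
Op 7: inc R1 by 3 -> R1=(0,3,0,0) value=3

Answer: 5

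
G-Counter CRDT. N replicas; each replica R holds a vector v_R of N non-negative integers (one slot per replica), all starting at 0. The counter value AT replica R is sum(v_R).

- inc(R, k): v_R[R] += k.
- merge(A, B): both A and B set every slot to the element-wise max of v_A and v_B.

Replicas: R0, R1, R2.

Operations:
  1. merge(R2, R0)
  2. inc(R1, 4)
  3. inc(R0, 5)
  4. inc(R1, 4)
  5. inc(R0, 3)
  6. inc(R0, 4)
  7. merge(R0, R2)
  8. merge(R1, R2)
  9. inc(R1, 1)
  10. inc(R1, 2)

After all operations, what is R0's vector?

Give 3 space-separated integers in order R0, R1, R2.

Op 1: merge R2<->R0 -> R2=(0,0,0) R0=(0,0,0)
Op 2: inc R1 by 4 -> R1=(0,4,0) value=4
Op 3: inc R0 by 5 -> R0=(5,0,0) value=5
Op 4: inc R1 by 4 -> R1=(0,8,0) value=8
Op 5: inc R0 by 3 -> R0=(8,0,0) value=8
Op 6: inc R0 by 4 -> R0=(12,0,0) value=12
Op 7: merge R0<->R2 -> R0=(12,0,0) R2=(12,0,0)
Op 8: merge R1<->R2 -> R1=(12,8,0) R2=(12,8,0)
Op 9: inc R1 by 1 -> R1=(12,9,0) value=21
Op 10: inc R1 by 2 -> R1=(12,11,0) value=23

Answer: 12 0 0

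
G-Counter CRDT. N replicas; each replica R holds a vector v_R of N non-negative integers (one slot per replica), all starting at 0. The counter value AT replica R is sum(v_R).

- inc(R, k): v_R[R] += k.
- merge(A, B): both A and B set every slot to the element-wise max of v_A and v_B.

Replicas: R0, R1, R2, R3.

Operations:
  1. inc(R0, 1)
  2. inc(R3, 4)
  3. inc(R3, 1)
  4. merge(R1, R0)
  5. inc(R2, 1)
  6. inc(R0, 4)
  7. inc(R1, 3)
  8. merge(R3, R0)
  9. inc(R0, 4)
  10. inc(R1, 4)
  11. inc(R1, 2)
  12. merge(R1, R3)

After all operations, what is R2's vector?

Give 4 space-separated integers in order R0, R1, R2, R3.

Op 1: inc R0 by 1 -> R0=(1,0,0,0) value=1
Op 2: inc R3 by 4 -> R3=(0,0,0,4) value=4
Op 3: inc R3 by 1 -> R3=(0,0,0,5) value=5
Op 4: merge R1<->R0 -> R1=(1,0,0,0) R0=(1,0,0,0)
Op 5: inc R2 by 1 -> R2=(0,0,1,0) value=1
Op 6: inc R0 by 4 -> R0=(5,0,0,0) value=5
Op 7: inc R1 by 3 -> R1=(1,3,0,0) value=4
Op 8: merge R3<->R0 -> R3=(5,0,0,5) R0=(5,0,0,5)
Op 9: inc R0 by 4 -> R0=(9,0,0,5) value=14
Op 10: inc R1 by 4 -> R1=(1,7,0,0) value=8
Op 11: inc R1 by 2 -> R1=(1,9,0,0) value=10
Op 12: merge R1<->R3 -> R1=(5,9,0,5) R3=(5,9,0,5)

Answer: 0 0 1 0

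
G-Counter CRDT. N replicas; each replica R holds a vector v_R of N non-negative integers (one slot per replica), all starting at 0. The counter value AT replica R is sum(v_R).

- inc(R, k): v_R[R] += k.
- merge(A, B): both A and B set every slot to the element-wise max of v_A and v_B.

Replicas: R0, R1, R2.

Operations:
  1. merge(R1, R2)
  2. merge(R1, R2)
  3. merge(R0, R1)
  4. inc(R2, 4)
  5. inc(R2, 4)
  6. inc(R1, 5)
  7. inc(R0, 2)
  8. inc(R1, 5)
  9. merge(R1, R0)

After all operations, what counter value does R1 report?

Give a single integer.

Answer: 12

Derivation:
Op 1: merge R1<->R2 -> R1=(0,0,0) R2=(0,0,0)
Op 2: merge R1<->R2 -> R1=(0,0,0) R2=(0,0,0)
Op 3: merge R0<->R1 -> R0=(0,0,0) R1=(0,0,0)
Op 4: inc R2 by 4 -> R2=(0,0,4) value=4
Op 5: inc R2 by 4 -> R2=(0,0,8) value=8
Op 6: inc R1 by 5 -> R1=(0,5,0) value=5
Op 7: inc R0 by 2 -> R0=(2,0,0) value=2
Op 8: inc R1 by 5 -> R1=(0,10,0) value=10
Op 9: merge R1<->R0 -> R1=(2,10,0) R0=(2,10,0)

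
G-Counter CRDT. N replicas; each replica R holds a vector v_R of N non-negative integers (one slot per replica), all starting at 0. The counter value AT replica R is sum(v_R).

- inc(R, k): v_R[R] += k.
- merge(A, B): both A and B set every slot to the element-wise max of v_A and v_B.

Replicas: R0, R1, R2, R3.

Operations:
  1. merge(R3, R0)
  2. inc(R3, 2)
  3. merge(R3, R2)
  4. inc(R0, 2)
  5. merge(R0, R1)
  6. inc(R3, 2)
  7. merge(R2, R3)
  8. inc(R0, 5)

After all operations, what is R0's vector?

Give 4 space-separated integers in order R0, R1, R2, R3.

Op 1: merge R3<->R0 -> R3=(0,0,0,0) R0=(0,0,0,0)
Op 2: inc R3 by 2 -> R3=(0,0,0,2) value=2
Op 3: merge R3<->R2 -> R3=(0,0,0,2) R2=(0,0,0,2)
Op 4: inc R0 by 2 -> R0=(2,0,0,0) value=2
Op 5: merge R0<->R1 -> R0=(2,0,0,0) R1=(2,0,0,0)
Op 6: inc R3 by 2 -> R3=(0,0,0,4) value=4
Op 7: merge R2<->R3 -> R2=(0,0,0,4) R3=(0,0,0,4)
Op 8: inc R0 by 5 -> R0=(7,0,0,0) value=7

Answer: 7 0 0 0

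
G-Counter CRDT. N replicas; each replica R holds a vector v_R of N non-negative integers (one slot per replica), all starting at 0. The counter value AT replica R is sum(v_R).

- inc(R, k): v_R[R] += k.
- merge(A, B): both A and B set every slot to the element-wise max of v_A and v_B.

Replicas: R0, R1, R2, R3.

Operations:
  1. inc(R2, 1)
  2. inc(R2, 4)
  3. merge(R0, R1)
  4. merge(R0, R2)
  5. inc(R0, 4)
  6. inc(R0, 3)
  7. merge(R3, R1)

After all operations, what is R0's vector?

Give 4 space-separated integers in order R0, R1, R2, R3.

Answer: 7 0 5 0

Derivation:
Op 1: inc R2 by 1 -> R2=(0,0,1,0) value=1
Op 2: inc R2 by 4 -> R2=(0,0,5,0) value=5
Op 3: merge R0<->R1 -> R0=(0,0,0,0) R1=(0,0,0,0)
Op 4: merge R0<->R2 -> R0=(0,0,5,0) R2=(0,0,5,0)
Op 5: inc R0 by 4 -> R0=(4,0,5,0) value=9
Op 6: inc R0 by 3 -> R0=(7,0,5,0) value=12
Op 7: merge R3<->R1 -> R3=(0,0,0,0) R1=(0,0,0,0)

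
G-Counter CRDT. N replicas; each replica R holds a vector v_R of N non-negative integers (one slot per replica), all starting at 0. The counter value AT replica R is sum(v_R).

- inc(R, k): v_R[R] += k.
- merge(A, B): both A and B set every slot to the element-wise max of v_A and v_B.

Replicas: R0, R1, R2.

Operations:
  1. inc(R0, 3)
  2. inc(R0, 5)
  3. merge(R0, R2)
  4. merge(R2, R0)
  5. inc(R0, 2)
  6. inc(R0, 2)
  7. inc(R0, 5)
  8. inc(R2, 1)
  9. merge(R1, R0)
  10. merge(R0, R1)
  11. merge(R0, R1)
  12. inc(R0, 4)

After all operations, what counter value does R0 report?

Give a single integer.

Op 1: inc R0 by 3 -> R0=(3,0,0) value=3
Op 2: inc R0 by 5 -> R0=(8,0,0) value=8
Op 3: merge R0<->R2 -> R0=(8,0,0) R2=(8,0,0)
Op 4: merge R2<->R0 -> R2=(8,0,0) R0=(8,0,0)
Op 5: inc R0 by 2 -> R0=(10,0,0) value=10
Op 6: inc R0 by 2 -> R0=(12,0,0) value=12
Op 7: inc R0 by 5 -> R0=(17,0,0) value=17
Op 8: inc R2 by 1 -> R2=(8,0,1) value=9
Op 9: merge R1<->R0 -> R1=(17,0,0) R0=(17,0,0)
Op 10: merge R0<->R1 -> R0=(17,0,0) R1=(17,0,0)
Op 11: merge R0<->R1 -> R0=(17,0,0) R1=(17,0,0)
Op 12: inc R0 by 4 -> R0=(21,0,0) value=21

Answer: 21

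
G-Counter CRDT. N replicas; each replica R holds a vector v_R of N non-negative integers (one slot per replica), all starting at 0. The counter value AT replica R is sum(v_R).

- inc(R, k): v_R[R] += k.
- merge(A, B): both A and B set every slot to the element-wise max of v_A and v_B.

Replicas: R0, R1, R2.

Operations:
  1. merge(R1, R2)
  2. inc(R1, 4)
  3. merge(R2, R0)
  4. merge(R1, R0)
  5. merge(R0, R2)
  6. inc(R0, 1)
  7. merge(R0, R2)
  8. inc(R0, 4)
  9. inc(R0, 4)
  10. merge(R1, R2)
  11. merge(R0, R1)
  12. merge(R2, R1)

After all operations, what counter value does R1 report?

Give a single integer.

Answer: 13

Derivation:
Op 1: merge R1<->R2 -> R1=(0,0,0) R2=(0,0,0)
Op 2: inc R1 by 4 -> R1=(0,4,0) value=4
Op 3: merge R2<->R0 -> R2=(0,0,0) R0=(0,0,0)
Op 4: merge R1<->R0 -> R1=(0,4,0) R0=(0,4,0)
Op 5: merge R0<->R2 -> R0=(0,4,0) R2=(0,4,0)
Op 6: inc R0 by 1 -> R0=(1,4,0) value=5
Op 7: merge R0<->R2 -> R0=(1,4,0) R2=(1,4,0)
Op 8: inc R0 by 4 -> R0=(5,4,0) value=9
Op 9: inc R0 by 4 -> R0=(9,4,0) value=13
Op 10: merge R1<->R2 -> R1=(1,4,0) R2=(1,4,0)
Op 11: merge R0<->R1 -> R0=(9,4,0) R1=(9,4,0)
Op 12: merge R2<->R1 -> R2=(9,4,0) R1=(9,4,0)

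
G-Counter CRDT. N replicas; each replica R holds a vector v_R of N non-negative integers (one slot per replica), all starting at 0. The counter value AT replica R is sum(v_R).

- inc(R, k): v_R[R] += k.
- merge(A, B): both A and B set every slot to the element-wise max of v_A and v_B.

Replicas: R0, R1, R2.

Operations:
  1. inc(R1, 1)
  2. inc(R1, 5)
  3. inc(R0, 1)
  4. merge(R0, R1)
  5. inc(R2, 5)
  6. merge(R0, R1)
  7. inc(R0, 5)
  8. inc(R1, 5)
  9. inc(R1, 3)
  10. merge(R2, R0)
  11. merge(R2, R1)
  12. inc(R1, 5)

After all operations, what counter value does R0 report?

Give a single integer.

Op 1: inc R1 by 1 -> R1=(0,1,0) value=1
Op 2: inc R1 by 5 -> R1=(0,6,0) value=6
Op 3: inc R0 by 1 -> R0=(1,0,0) value=1
Op 4: merge R0<->R1 -> R0=(1,6,0) R1=(1,6,0)
Op 5: inc R2 by 5 -> R2=(0,0,5) value=5
Op 6: merge R0<->R1 -> R0=(1,6,0) R1=(1,6,0)
Op 7: inc R0 by 5 -> R0=(6,6,0) value=12
Op 8: inc R1 by 5 -> R1=(1,11,0) value=12
Op 9: inc R1 by 3 -> R1=(1,14,0) value=15
Op 10: merge R2<->R0 -> R2=(6,6,5) R0=(6,6,5)
Op 11: merge R2<->R1 -> R2=(6,14,5) R1=(6,14,5)
Op 12: inc R1 by 5 -> R1=(6,19,5) value=30

Answer: 17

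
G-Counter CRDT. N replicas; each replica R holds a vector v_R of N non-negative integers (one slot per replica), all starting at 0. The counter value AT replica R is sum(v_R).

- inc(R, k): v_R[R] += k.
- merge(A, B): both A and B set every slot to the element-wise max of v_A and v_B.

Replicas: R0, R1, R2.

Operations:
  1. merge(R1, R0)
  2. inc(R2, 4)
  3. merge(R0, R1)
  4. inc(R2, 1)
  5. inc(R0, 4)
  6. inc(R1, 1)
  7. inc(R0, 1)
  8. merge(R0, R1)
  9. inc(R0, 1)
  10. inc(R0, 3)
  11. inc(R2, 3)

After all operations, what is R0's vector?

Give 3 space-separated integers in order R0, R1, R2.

Op 1: merge R1<->R0 -> R1=(0,0,0) R0=(0,0,0)
Op 2: inc R2 by 4 -> R2=(0,0,4) value=4
Op 3: merge R0<->R1 -> R0=(0,0,0) R1=(0,0,0)
Op 4: inc R2 by 1 -> R2=(0,0,5) value=5
Op 5: inc R0 by 4 -> R0=(4,0,0) value=4
Op 6: inc R1 by 1 -> R1=(0,1,0) value=1
Op 7: inc R0 by 1 -> R0=(5,0,0) value=5
Op 8: merge R0<->R1 -> R0=(5,1,0) R1=(5,1,0)
Op 9: inc R0 by 1 -> R0=(6,1,0) value=7
Op 10: inc R0 by 3 -> R0=(9,1,0) value=10
Op 11: inc R2 by 3 -> R2=(0,0,8) value=8

Answer: 9 1 0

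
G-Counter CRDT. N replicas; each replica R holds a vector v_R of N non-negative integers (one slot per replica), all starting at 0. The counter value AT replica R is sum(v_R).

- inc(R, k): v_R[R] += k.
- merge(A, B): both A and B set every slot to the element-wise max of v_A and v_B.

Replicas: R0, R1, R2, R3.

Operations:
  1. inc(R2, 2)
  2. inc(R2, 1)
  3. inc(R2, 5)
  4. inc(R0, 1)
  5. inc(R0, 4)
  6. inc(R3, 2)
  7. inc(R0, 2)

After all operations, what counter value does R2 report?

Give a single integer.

Op 1: inc R2 by 2 -> R2=(0,0,2,0) value=2
Op 2: inc R2 by 1 -> R2=(0,0,3,0) value=3
Op 3: inc R2 by 5 -> R2=(0,0,8,0) value=8
Op 4: inc R0 by 1 -> R0=(1,0,0,0) value=1
Op 5: inc R0 by 4 -> R0=(5,0,0,0) value=5
Op 6: inc R3 by 2 -> R3=(0,0,0,2) value=2
Op 7: inc R0 by 2 -> R0=(7,0,0,0) value=7

Answer: 8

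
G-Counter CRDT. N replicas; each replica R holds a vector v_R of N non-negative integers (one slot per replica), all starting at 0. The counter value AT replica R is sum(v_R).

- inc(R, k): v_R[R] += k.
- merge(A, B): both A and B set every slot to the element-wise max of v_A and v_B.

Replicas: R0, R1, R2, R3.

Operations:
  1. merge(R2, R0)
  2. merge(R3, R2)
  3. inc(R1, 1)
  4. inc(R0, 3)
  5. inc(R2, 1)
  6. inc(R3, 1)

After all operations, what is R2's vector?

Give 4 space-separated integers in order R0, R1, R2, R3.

Op 1: merge R2<->R0 -> R2=(0,0,0,0) R0=(0,0,0,0)
Op 2: merge R3<->R2 -> R3=(0,0,0,0) R2=(0,0,0,0)
Op 3: inc R1 by 1 -> R1=(0,1,0,0) value=1
Op 4: inc R0 by 3 -> R0=(3,0,0,0) value=3
Op 5: inc R2 by 1 -> R2=(0,0,1,0) value=1
Op 6: inc R3 by 1 -> R3=(0,0,0,1) value=1

Answer: 0 0 1 0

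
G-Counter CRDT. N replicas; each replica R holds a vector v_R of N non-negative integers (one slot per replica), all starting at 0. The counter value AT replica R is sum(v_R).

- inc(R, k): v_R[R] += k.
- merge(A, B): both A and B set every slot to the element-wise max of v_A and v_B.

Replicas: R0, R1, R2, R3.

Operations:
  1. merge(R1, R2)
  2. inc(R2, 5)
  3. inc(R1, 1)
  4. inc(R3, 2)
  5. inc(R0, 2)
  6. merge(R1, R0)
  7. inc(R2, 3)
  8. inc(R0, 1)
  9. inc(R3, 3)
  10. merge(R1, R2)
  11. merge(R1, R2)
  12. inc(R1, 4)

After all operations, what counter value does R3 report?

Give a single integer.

Op 1: merge R1<->R2 -> R1=(0,0,0,0) R2=(0,0,0,0)
Op 2: inc R2 by 5 -> R2=(0,0,5,0) value=5
Op 3: inc R1 by 1 -> R1=(0,1,0,0) value=1
Op 4: inc R3 by 2 -> R3=(0,0,0,2) value=2
Op 5: inc R0 by 2 -> R0=(2,0,0,0) value=2
Op 6: merge R1<->R0 -> R1=(2,1,0,0) R0=(2,1,0,0)
Op 7: inc R2 by 3 -> R2=(0,0,8,0) value=8
Op 8: inc R0 by 1 -> R0=(3,1,0,0) value=4
Op 9: inc R3 by 3 -> R3=(0,0,0,5) value=5
Op 10: merge R1<->R2 -> R1=(2,1,8,0) R2=(2,1,8,0)
Op 11: merge R1<->R2 -> R1=(2,1,8,0) R2=(2,1,8,0)
Op 12: inc R1 by 4 -> R1=(2,5,8,0) value=15

Answer: 5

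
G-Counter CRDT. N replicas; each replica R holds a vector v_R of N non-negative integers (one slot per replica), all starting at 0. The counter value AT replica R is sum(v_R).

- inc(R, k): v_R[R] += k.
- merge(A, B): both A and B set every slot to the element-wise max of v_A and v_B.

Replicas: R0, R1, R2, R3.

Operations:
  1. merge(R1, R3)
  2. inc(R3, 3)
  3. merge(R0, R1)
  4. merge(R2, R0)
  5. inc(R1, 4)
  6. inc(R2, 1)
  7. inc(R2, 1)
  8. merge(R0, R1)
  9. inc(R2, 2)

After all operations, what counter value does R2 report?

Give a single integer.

Answer: 4

Derivation:
Op 1: merge R1<->R3 -> R1=(0,0,0,0) R3=(0,0,0,0)
Op 2: inc R3 by 3 -> R3=(0,0,0,3) value=3
Op 3: merge R0<->R1 -> R0=(0,0,0,0) R1=(0,0,0,0)
Op 4: merge R2<->R0 -> R2=(0,0,0,0) R0=(0,0,0,0)
Op 5: inc R1 by 4 -> R1=(0,4,0,0) value=4
Op 6: inc R2 by 1 -> R2=(0,0,1,0) value=1
Op 7: inc R2 by 1 -> R2=(0,0,2,0) value=2
Op 8: merge R0<->R1 -> R0=(0,4,0,0) R1=(0,4,0,0)
Op 9: inc R2 by 2 -> R2=(0,0,4,0) value=4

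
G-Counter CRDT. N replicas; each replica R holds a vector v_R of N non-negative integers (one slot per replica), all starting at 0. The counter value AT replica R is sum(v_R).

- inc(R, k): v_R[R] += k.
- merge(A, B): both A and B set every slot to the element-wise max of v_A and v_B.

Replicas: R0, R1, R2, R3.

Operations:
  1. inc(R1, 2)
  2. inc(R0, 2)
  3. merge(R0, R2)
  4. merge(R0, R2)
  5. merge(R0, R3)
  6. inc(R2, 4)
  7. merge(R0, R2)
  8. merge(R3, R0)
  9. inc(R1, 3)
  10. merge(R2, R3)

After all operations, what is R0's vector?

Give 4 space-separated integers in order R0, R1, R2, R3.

Op 1: inc R1 by 2 -> R1=(0,2,0,0) value=2
Op 2: inc R0 by 2 -> R0=(2,0,0,0) value=2
Op 3: merge R0<->R2 -> R0=(2,0,0,0) R2=(2,0,0,0)
Op 4: merge R0<->R2 -> R0=(2,0,0,0) R2=(2,0,0,0)
Op 5: merge R0<->R3 -> R0=(2,0,0,0) R3=(2,0,0,0)
Op 6: inc R2 by 4 -> R2=(2,0,4,0) value=6
Op 7: merge R0<->R2 -> R0=(2,0,4,0) R2=(2,0,4,0)
Op 8: merge R3<->R0 -> R3=(2,0,4,0) R0=(2,0,4,0)
Op 9: inc R1 by 3 -> R1=(0,5,0,0) value=5
Op 10: merge R2<->R3 -> R2=(2,0,4,0) R3=(2,0,4,0)

Answer: 2 0 4 0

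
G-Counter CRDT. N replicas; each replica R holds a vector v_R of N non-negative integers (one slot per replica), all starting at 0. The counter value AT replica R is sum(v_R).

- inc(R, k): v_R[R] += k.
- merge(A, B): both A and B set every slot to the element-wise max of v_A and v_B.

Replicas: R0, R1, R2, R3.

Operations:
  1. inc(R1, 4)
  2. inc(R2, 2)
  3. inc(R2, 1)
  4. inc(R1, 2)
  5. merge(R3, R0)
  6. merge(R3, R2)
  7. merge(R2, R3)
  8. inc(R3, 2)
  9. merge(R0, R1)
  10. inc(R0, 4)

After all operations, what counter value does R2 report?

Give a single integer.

Op 1: inc R1 by 4 -> R1=(0,4,0,0) value=4
Op 2: inc R2 by 2 -> R2=(0,0,2,0) value=2
Op 3: inc R2 by 1 -> R2=(0,0,3,0) value=3
Op 4: inc R1 by 2 -> R1=(0,6,0,0) value=6
Op 5: merge R3<->R0 -> R3=(0,0,0,0) R0=(0,0,0,0)
Op 6: merge R3<->R2 -> R3=(0,0,3,0) R2=(0,0,3,0)
Op 7: merge R2<->R3 -> R2=(0,0,3,0) R3=(0,0,3,0)
Op 8: inc R3 by 2 -> R3=(0,0,3,2) value=5
Op 9: merge R0<->R1 -> R0=(0,6,0,0) R1=(0,6,0,0)
Op 10: inc R0 by 4 -> R0=(4,6,0,0) value=10

Answer: 3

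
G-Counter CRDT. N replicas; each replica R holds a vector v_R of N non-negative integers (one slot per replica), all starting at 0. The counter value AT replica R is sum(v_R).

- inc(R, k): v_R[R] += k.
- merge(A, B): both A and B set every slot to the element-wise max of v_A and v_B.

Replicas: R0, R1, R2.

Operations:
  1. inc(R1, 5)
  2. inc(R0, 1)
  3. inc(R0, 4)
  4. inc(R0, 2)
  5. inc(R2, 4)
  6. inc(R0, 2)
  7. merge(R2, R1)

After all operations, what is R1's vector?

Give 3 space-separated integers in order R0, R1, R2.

Op 1: inc R1 by 5 -> R1=(0,5,0) value=5
Op 2: inc R0 by 1 -> R0=(1,0,0) value=1
Op 3: inc R0 by 4 -> R0=(5,0,0) value=5
Op 4: inc R0 by 2 -> R0=(7,0,0) value=7
Op 5: inc R2 by 4 -> R2=(0,0,4) value=4
Op 6: inc R0 by 2 -> R0=(9,0,0) value=9
Op 7: merge R2<->R1 -> R2=(0,5,4) R1=(0,5,4)

Answer: 0 5 4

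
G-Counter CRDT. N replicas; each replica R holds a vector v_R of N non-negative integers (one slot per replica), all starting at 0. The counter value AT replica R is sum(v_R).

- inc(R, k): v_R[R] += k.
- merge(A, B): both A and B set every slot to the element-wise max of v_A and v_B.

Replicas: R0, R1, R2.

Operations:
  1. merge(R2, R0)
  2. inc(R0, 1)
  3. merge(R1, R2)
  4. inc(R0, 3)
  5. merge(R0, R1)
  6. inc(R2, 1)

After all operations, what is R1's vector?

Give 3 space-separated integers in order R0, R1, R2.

Answer: 4 0 0

Derivation:
Op 1: merge R2<->R0 -> R2=(0,0,0) R0=(0,0,0)
Op 2: inc R0 by 1 -> R0=(1,0,0) value=1
Op 3: merge R1<->R2 -> R1=(0,0,0) R2=(0,0,0)
Op 4: inc R0 by 3 -> R0=(4,0,0) value=4
Op 5: merge R0<->R1 -> R0=(4,0,0) R1=(4,0,0)
Op 6: inc R2 by 1 -> R2=(0,0,1) value=1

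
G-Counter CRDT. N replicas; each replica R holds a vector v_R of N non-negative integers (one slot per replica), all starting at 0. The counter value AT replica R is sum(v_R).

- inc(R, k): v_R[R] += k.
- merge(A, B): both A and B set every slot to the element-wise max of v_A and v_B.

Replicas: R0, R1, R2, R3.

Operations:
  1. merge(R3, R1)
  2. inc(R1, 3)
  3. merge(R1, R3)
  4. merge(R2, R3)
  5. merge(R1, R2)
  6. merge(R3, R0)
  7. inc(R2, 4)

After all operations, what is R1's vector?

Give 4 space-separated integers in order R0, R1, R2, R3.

Answer: 0 3 0 0

Derivation:
Op 1: merge R3<->R1 -> R3=(0,0,0,0) R1=(0,0,0,0)
Op 2: inc R1 by 3 -> R1=(0,3,0,0) value=3
Op 3: merge R1<->R3 -> R1=(0,3,0,0) R3=(0,3,0,0)
Op 4: merge R2<->R3 -> R2=(0,3,0,0) R3=(0,3,0,0)
Op 5: merge R1<->R2 -> R1=(0,3,0,0) R2=(0,3,0,0)
Op 6: merge R3<->R0 -> R3=(0,3,0,0) R0=(0,3,0,0)
Op 7: inc R2 by 4 -> R2=(0,3,4,0) value=7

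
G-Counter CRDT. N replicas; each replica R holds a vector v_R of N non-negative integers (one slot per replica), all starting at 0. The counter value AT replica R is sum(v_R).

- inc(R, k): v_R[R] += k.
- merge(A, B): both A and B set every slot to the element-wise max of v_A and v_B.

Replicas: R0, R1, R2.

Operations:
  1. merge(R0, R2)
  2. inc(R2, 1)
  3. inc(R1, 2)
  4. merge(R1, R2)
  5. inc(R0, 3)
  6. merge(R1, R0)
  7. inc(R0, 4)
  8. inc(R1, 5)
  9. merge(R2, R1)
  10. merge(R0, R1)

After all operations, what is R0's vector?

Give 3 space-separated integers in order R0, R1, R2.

Answer: 7 7 1

Derivation:
Op 1: merge R0<->R2 -> R0=(0,0,0) R2=(0,0,0)
Op 2: inc R2 by 1 -> R2=(0,0,1) value=1
Op 3: inc R1 by 2 -> R1=(0,2,0) value=2
Op 4: merge R1<->R2 -> R1=(0,2,1) R2=(0,2,1)
Op 5: inc R0 by 3 -> R0=(3,0,0) value=3
Op 6: merge R1<->R0 -> R1=(3,2,1) R0=(3,2,1)
Op 7: inc R0 by 4 -> R0=(7,2,1) value=10
Op 8: inc R1 by 5 -> R1=(3,7,1) value=11
Op 9: merge R2<->R1 -> R2=(3,7,1) R1=(3,7,1)
Op 10: merge R0<->R1 -> R0=(7,7,1) R1=(7,7,1)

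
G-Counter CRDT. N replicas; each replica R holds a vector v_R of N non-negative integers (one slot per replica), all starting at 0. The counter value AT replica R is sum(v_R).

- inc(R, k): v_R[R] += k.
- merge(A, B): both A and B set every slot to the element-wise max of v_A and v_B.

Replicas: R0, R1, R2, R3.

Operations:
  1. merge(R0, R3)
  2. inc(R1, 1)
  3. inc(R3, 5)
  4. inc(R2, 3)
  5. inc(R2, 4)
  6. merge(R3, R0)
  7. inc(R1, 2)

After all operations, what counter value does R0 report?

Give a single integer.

Answer: 5

Derivation:
Op 1: merge R0<->R3 -> R0=(0,0,0,0) R3=(0,0,0,0)
Op 2: inc R1 by 1 -> R1=(0,1,0,0) value=1
Op 3: inc R3 by 5 -> R3=(0,0,0,5) value=5
Op 4: inc R2 by 3 -> R2=(0,0,3,0) value=3
Op 5: inc R2 by 4 -> R2=(0,0,7,0) value=7
Op 6: merge R3<->R0 -> R3=(0,0,0,5) R0=(0,0,0,5)
Op 7: inc R1 by 2 -> R1=(0,3,0,0) value=3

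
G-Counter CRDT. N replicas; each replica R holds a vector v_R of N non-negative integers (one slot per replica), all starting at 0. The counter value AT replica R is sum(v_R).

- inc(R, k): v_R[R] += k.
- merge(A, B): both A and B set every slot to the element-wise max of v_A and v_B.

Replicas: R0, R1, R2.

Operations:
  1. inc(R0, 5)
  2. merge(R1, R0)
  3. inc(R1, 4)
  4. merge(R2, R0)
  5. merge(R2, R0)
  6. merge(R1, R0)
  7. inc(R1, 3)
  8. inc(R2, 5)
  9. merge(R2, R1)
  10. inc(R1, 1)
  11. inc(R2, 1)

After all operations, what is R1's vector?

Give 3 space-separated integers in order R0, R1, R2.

Op 1: inc R0 by 5 -> R0=(5,0,0) value=5
Op 2: merge R1<->R0 -> R1=(5,0,0) R0=(5,0,0)
Op 3: inc R1 by 4 -> R1=(5,4,0) value=9
Op 4: merge R2<->R0 -> R2=(5,0,0) R0=(5,0,0)
Op 5: merge R2<->R0 -> R2=(5,0,0) R0=(5,0,0)
Op 6: merge R1<->R0 -> R1=(5,4,0) R0=(5,4,0)
Op 7: inc R1 by 3 -> R1=(5,7,0) value=12
Op 8: inc R2 by 5 -> R2=(5,0,5) value=10
Op 9: merge R2<->R1 -> R2=(5,7,5) R1=(5,7,5)
Op 10: inc R1 by 1 -> R1=(5,8,5) value=18
Op 11: inc R2 by 1 -> R2=(5,7,6) value=18

Answer: 5 8 5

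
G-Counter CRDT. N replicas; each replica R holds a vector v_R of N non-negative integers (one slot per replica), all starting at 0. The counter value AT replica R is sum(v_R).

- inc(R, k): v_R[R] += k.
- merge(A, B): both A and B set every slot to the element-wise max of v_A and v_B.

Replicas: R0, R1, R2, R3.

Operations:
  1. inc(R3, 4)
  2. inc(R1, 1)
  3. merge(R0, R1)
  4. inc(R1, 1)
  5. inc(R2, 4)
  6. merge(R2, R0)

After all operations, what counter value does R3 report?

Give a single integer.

Op 1: inc R3 by 4 -> R3=(0,0,0,4) value=4
Op 2: inc R1 by 1 -> R1=(0,1,0,0) value=1
Op 3: merge R0<->R1 -> R0=(0,1,0,0) R1=(0,1,0,0)
Op 4: inc R1 by 1 -> R1=(0,2,0,0) value=2
Op 5: inc R2 by 4 -> R2=(0,0,4,0) value=4
Op 6: merge R2<->R0 -> R2=(0,1,4,0) R0=(0,1,4,0)

Answer: 4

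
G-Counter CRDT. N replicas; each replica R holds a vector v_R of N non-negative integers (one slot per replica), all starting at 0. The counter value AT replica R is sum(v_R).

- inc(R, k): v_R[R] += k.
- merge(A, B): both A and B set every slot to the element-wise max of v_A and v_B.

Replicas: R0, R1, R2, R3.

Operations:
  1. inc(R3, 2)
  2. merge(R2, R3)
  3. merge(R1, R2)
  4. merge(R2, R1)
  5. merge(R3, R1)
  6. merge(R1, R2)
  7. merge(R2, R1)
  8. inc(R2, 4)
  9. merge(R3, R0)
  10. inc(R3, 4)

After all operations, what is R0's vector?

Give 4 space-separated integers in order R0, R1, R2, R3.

Answer: 0 0 0 2

Derivation:
Op 1: inc R3 by 2 -> R3=(0,0,0,2) value=2
Op 2: merge R2<->R3 -> R2=(0,0,0,2) R3=(0,0,0,2)
Op 3: merge R1<->R2 -> R1=(0,0,0,2) R2=(0,0,0,2)
Op 4: merge R2<->R1 -> R2=(0,0,0,2) R1=(0,0,0,2)
Op 5: merge R3<->R1 -> R3=(0,0,0,2) R1=(0,0,0,2)
Op 6: merge R1<->R2 -> R1=(0,0,0,2) R2=(0,0,0,2)
Op 7: merge R2<->R1 -> R2=(0,0,0,2) R1=(0,0,0,2)
Op 8: inc R2 by 4 -> R2=(0,0,4,2) value=6
Op 9: merge R3<->R0 -> R3=(0,0,0,2) R0=(0,0,0,2)
Op 10: inc R3 by 4 -> R3=(0,0,0,6) value=6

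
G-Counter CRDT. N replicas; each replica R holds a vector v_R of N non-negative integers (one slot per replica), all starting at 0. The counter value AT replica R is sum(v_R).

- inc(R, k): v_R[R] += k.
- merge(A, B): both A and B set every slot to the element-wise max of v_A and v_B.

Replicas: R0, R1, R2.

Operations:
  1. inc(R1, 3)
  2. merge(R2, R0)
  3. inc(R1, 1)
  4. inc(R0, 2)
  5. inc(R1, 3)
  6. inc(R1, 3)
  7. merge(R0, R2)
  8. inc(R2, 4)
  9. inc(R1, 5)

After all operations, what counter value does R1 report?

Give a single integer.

Op 1: inc R1 by 3 -> R1=(0,3,0) value=3
Op 2: merge R2<->R0 -> R2=(0,0,0) R0=(0,0,0)
Op 3: inc R1 by 1 -> R1=(0,4,0) value=4
Op 4: inc R0 by 2 -> R0=(2,0,0) value=2
Op 5: inc R1 by 3 -> R1=(0,7,0) value=7
Op 6: inc R1 by 3 -> R1=(0,10,0) value=10
Op 7: merge R0<->R2 -> R0=(2,0,0) R2=(2,0,0)
Op 8: inc R2 by 4 -> R2=(2,0,4) value=6
Op 9: inc R1 by 5 -> R1=(0,15,0) value=15

Answer: 15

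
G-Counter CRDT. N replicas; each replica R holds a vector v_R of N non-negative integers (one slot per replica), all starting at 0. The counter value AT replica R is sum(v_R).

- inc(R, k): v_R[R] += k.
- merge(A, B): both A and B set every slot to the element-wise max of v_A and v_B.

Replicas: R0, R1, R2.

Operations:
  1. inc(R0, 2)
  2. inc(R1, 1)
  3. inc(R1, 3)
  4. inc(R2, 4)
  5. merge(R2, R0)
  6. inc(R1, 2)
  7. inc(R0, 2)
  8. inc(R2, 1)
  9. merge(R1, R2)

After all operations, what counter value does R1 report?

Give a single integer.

Op 1: inc R0 by 2 -> R0=(2,0,0) value=2
Op 2: inc R1 by 1 -> R1=(0,1,0) value=1
Op 3: inc R1 by 3 -> R1=(0,4,0) value=4
Op 4: inc R2 by 4 -> R2=(0,0,4) value=4
Op 5: merge R2<->R0 -> R2=(2,0,4) R0=(2,0,4)
Op 6: inc R1 by 2 -> R1=(0,6,0) value=6
Op 7: inc R0 by 2 -> R0=(4,0,4) value=8
Op 8: inc R2 by 1 -> R2=(2,0,5) value=7
Op 9: merge R1<->R2 -> R1=(2,6,5) R2=(2,6,5)

Answer: 13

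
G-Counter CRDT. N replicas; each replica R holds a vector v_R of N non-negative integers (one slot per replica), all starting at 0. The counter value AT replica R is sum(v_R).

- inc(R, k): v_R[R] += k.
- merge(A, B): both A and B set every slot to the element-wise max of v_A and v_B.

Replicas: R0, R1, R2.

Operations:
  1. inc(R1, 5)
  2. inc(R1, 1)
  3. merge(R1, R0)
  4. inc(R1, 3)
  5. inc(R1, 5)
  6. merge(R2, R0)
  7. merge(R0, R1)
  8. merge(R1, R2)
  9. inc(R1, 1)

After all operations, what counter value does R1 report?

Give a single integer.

Op 1: inc R1 by 5 -> R1=(0,5,0) value=5
Op 2: inc R1 by 1 -> R1=(0,6,0) value=6
Op 3: merge R1<->R0 -> R1=(0,6,0) R0=(0,6,0)
Op 4: inc R1 by 3 -> R1=(0,9,0) value=9
Op 5: inc R1 by 5 -> R1=(0,14,0) value=14
Op 6: merge R2<->R0 -> R2=(0,6,0) R0=(0,6,0)
Op 7: merge R0<->R1 -> R0=(0,14,0) R1=(0,14,0)
Op 8: merge R1<->R2 -> R1=(0,14,0) R2=(0,14,0)
Op 9: inc R1 by 1 -> R1=(0,15,0) value=15

Answer: 15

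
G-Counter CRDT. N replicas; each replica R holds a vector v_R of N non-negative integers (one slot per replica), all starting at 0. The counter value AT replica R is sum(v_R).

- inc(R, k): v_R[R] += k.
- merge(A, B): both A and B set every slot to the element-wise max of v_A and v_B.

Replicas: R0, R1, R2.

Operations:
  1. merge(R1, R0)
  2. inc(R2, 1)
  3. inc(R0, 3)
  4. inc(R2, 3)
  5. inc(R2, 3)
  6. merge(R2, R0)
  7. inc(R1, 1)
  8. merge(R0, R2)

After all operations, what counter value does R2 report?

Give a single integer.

Answer: 10

Derivation:
Op 1: merge R1<->R0 -> R1=(0,0,0) R0=(0,0,0)
Op 2: inc R2 by 1 -> R2=(0,0,1) value=1
Op 3: inc R0 by 3 -> R0=(3,0,0) value=3
Op 4: inc R2 by 3 -> R2=(0,0,4) value=4
Op 5: inc R2 by 3 -> R2=(0,0,7) value=7
Op 6: merge R2<->R0 -> R2=(3,0,7) R0=(3,0,7)
Op 7: inc R1 by 1 -> R1=(0,1,0) value=1
Op 8: merge R0<->R2 -> R0=(3,0,7) R2=(3,0,7)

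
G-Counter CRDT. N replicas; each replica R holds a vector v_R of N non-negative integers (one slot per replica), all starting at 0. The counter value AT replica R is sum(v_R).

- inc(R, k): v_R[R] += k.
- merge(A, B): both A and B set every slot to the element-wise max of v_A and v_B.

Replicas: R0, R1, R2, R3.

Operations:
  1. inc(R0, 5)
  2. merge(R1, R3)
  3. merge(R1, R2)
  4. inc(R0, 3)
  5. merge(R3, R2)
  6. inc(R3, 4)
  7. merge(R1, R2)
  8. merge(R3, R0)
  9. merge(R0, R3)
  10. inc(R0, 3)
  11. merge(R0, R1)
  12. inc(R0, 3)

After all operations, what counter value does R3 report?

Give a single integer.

Answer: 12

Derivation:
Op 1: inc R0 by 5 -> R0=(5,0,0,0) value=5
Op 2: merge R1<->R3 -> R1=(0,0,0,0) R3=(0,0,0,0)
Op 3: merge R1<->R2 -> R1=(0,0,0,0) R2=(0,0,0,0)
Op 4: inc R0 by 3 -> R0=(8,0,0,0) value=8
Op 5: merge R3<->R2 -> R3=(0,0,0,0) R2=(0,0,0,0)
Op 6: inc R3 by 4 -> R3=(0,0,0,4) value=4
Op 7: merge R1<->R2 -> R1=(0,0,0,0) R2=(0,0,0,0)
Op 8: merge R3<->R0 -> R3=(8,0,0,4) R0=(8,0,0,4)
Op 9: merge R0<->R3 -> R0=(8,0,0,4) R3=(8,0,0,4)
Op 10: inc R0 by 3 -> R0=(11,0,0,4) value=15
Op 11: merge R0<->R1 -> R0=(11,0,0,4) R1=(11,0,0,4)
Op 12: inc R0 by 3 -> R0=(14,0,0,4) value=18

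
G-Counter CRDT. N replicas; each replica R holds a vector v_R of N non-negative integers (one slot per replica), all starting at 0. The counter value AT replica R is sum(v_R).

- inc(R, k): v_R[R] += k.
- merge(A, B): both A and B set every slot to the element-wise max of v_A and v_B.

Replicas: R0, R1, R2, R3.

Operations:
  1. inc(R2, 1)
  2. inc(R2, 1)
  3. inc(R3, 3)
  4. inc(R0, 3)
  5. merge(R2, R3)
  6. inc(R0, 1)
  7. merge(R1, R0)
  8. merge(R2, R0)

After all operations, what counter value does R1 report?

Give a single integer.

Op 1: inc R2 by 1 -> R2=(0,0,1,0) value=1
Op 2: inc R2 by 1 -> R2=(0,0,2,0) value=2
Op 3: inc R3 by 3 -> R3=(0,0,0,3) value=3
Op 4: inc R0 by 3 -> R0=(3,0,0,0) value=3
Op 5: merge R2<->R3 -> R2=(0,0,2,3) R3=(0,0,2,3)
Op 6: inc R0 by 1 -> R0=(4,0,0,0) value=4
Op 7: merge R1<->R0 -> R1=(4,0,0,0) R0=(4,0,0,0)
Op 8: merge R2<->R0 -> R2=(4,0,2,3) R0=(4,0,2,3)

Answer: 4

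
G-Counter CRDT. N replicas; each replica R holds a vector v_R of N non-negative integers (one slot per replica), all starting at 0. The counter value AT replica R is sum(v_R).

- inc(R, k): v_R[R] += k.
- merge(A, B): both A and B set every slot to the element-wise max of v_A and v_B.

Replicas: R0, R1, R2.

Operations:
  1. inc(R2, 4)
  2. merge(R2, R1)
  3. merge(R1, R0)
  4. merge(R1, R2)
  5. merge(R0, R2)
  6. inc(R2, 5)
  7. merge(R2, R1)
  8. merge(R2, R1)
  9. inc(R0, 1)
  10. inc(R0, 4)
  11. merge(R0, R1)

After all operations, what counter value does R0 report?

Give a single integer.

Op 1: inc R2 by 4 -> R2=(0,0,4) value=4
Op 2: merge R2<->R1 -> R2=(0,0,4) R1=(0,0,4)
Op 3: merge R1<->R0 -> R1=(0,0,4) R0=(0,0,4)
Op 4: merge R1<->R2 -> R1=(0,0,4) R2=(0,0,4)
Op 5: merge R0<->R2 -> R0=(0,0,4) R2=(0,0,4)
Op 6: inc R2 by 5 -> R2=(0,0,9) value=9
Op 7: merge R2<->R1 -> R2=(0,0,9) R1=(0,0,9)
Op 8: merge R2<->R1 -> R2=(0,0,9) R1=(0,0,9)
Op 9: inc R0 by 1 -> R0=(1,0,4) value=5
Op 10: inc R0 by 4 -> R0=(5,0,4) value=9
Op 11: merge R0<->R1 -> R0=(5,0,9) R1=(5,0,9)

Answer: 14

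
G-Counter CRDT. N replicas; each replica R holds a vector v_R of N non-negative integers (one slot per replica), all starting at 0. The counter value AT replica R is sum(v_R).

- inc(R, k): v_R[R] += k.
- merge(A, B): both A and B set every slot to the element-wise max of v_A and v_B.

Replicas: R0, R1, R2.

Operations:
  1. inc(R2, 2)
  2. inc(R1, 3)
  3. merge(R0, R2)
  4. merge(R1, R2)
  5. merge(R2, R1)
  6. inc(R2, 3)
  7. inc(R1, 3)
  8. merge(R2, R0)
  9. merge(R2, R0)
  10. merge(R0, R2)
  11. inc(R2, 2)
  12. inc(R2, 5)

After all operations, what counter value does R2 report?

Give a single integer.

Answer: 15

Derivation:
Op 1: inc R2 by 2 -> R2=(0,0,2) value=2
Op 2: inc R1 by 3 -> R1=(0,3,0) value=3
Op 3: merge R0<->R2 -> R0=(0,0,2) R2=(0,0,2)
Op 4: merge R1<->R2 -> R1=(0,3,2) R2=(0,3,2)
Op 5: merge R2<->R1 -> R2=(0,3,2) R1=(0,3,2)
Op 6: inc R2 by 3 -> R2=(0,3,5) value=8
Op 7: inc R1 by 3 -> R1=(0,6,2) value=8
Op 8: merge R2<->R0 -> R2=(0,3,5) R0=(0,3,5)
Op 9: merge R2<->R0 -> R2=(0,3,5) R0=(0,3,5)
Op 10: merge R0<->R2 -> R0=(0,3,5) R2=(0,3,5)
Op 11: inc R2 by 2 -> R2=(0,3,7) value=10
Op 12: inc R2 by 5 -> R2=(0,3,12) value=15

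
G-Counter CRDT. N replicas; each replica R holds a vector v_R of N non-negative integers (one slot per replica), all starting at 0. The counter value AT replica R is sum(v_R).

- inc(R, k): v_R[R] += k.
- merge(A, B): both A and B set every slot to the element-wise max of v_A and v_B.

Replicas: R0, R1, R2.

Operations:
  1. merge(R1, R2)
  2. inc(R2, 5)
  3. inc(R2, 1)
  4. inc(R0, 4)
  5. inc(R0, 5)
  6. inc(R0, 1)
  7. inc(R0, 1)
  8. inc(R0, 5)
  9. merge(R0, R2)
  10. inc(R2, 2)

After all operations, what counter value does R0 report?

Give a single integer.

Op 1: merge R1<->R2 -> R1=(0,0,0) R2=(0,0,0)
Op 2: inc R2 by 5 -> R2=(0,0,5) value=5
Op 3: inc R2 by 1 -> R2=(0,0,6) value=6
Op 4: inc R0 by 4 -> R0=(4,0,0) value=4
Op 5: inc R0 by 5 -> R0=(9,0,0) value=9
Op 6: inc R0 by 1 -> R0=(10,0,0) value=10
Op 7: inc R0 by 1 -> R0=(11,0,0) value=11
Op 8: inc R0 by 5 -> R0=(16,0,0) value=16
Op 9: merge R0<->R2 -> R0=(16,0,6) R2=(16,0,6)
Op 10: inc R2 by 2 -> R2=(16,0,8) value=24

Answer: 22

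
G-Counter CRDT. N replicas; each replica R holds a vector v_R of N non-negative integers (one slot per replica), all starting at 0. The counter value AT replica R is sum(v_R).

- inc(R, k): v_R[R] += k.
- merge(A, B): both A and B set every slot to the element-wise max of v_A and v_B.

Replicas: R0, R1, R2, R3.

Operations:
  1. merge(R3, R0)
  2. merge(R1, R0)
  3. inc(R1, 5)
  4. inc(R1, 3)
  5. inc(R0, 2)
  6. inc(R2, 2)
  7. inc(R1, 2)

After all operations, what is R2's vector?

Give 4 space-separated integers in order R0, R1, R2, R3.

Answer: 0 0 2 0

Derivation:
Op 1: merge R3<->R0 -> R3=(0,0,0,0) R0=(0,0,0,0)
Op 2: merge R1<->R0 -> R1=(0,0,0,0) R0=(0,0,0,0)
Op 3: inc R1 by 5 -> R1=(0,5,0,0) value=5
Op 4: inc R1 by 3 -> R1=(0,8,0,0) value=8
Op 5: inc R0 by 2 -> R0=(2,0,0,0) value=2
Op 6: inc R2 by 2 -> R2=(0,0,2,0) value=2
Op 7: inc R1 by 2 -> R1=(0,10,0,0) value=10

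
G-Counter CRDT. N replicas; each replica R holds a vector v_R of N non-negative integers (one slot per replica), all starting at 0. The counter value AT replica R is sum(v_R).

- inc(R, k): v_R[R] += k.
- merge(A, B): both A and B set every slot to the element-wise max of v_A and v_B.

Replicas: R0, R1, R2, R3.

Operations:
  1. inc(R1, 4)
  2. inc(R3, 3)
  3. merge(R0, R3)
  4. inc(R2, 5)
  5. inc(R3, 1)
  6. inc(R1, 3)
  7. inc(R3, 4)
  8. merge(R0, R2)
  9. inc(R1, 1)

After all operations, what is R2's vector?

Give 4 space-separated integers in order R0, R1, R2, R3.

Answer: 0 0 5 3

Derivation:
Op 1: inc R1 by 4 -> R1=(0,4,0,0) value=4
Op 2: inc R3 by 3 -> R3=(0,0,0,3) value=3
Op 3: merge R0<->R3 -> R0=(0,0,0,3) R3=(0,0,0,3)
Op 4: inc R2 by 5 -> R2=(0,0,5,0) value=5
Op 5: inc R3 by 1 -> R3=(0,0,0,4) value=4
Op 6: inc R1 by 3 -> R1=(0,7,0,0) value=7
Op 7: inc R3 by 4 -> R3=(0,0,0,8) value=8
Op 8: merge R0<->R2 -> R0=(0,0,5,3) R2=(0,0,5,3)
Op 9: inc R1 by 1 -> R1=(0,8,0,0) value=8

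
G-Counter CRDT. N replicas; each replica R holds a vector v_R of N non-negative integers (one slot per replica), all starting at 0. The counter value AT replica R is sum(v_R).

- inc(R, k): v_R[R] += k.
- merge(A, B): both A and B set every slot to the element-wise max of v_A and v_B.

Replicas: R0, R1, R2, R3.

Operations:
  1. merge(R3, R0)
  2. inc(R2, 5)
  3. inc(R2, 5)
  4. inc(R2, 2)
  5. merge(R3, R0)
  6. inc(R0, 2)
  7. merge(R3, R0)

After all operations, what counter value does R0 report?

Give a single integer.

Op 1: merge R3<->R0 -> R3=(0,0,0,0) R0=(0,0,0,0)
Op 2: inc R2 by 5 -> R2=(0,0,5,0) value=5
Op 3: inc R2 by 5 -> R2=(0,0,10,0) value=10
Op 4: inc R2 by 2 -> R2=(0,0,12,0) value=12
Op 5: merge R3<->R0 -> R3=(0,0,0,0) R0=(0,0,0,0)
Op 6: inc R0 by 2 -> R0=(2,0,0,0) value=2
Op 7: merge R3<->R0 -> R3=(2,0,0,0) R0=(2,0,0,0)

Answer: 2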